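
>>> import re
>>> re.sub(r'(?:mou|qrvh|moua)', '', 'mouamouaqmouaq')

'aaqaq'

`|` is ordered: at each position the engine commits to the first alternative that works.
Matches: at [0:3] → 'mou'; at [4:7] → 'mou'; at [9:12] → 'mou'.
`sub` substitutes '' at each match site.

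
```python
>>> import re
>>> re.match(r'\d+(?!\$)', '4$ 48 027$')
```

`(?!…)`/`(?<!…)` only lets a position through if the neighbouring text does NOT match; no characters are consumed.
`match` is anchored at position 0; if the pattern doesn't fit there, it returns None.
Here position 0 doesn't satisfy it, so the call returns None.

None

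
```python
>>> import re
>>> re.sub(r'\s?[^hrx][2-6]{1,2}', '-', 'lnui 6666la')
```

This matches optionally whitespace, then any character except [hrx]; then 1 to 2 of a character in [2-6].
Matches: at [4:8] → ' 666'.
Every occurrence is swapped for '-'.

'lnui-6la'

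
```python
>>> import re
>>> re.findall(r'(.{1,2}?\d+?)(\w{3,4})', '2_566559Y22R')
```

Multiple groups make `findall` return tuples — one 2-tuple for the one match.

[('2_5', '6655')]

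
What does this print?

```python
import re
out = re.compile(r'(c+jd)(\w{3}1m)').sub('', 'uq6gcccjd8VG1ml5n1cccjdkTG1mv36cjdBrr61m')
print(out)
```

uq6gl5n1v36cjdBrr61m

Every occurrence is swapped for ''.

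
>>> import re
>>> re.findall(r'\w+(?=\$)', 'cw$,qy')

['cw']

Because the assertion is zero-width, the text it checks is not consumed and won't appear in the result.
Walking the string: at [0:2] → 'cw'.
Since nothing is captured, `findall` lists the 1 matched substring directly.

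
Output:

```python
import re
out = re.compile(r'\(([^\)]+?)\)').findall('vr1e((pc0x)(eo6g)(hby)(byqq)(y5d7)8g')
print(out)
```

['(pc0x', 'eo6g', 'hby', 'byqq', 'y5d7']

`findall` collects group 1 from each match (5 total).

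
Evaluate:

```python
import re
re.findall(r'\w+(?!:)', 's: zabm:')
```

The negative lookahead/lookbehind blocks any match where the forbidden context is present.
Since nothing is captured, `findall` lists the 1 matched substring directly.

['zab']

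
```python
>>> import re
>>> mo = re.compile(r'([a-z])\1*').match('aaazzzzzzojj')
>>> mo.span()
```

(0, 3)

After group 1 captures some text, `\1` only succeeds where that same text appears again.
`re.match` only tries the pattern at the start of the string.
The match spans [0:3] → 'aaa'.
Captured: group 1 = 'a'.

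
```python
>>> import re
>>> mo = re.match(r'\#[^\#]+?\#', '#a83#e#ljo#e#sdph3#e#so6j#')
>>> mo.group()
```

'#a83#'

`match` is anchored at position 0; if the pattern doesn't fit there, it returns None.
The match spans [0:5] → '#a83#'.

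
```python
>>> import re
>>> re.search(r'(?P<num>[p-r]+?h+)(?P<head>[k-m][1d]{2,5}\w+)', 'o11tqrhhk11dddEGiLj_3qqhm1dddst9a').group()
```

The pattern matches one or more of a character in [p-r] (lazy), then one or more of a literal 'h' (captured as 'num'); then a character in [k-m], then 2 to 5 of one of [1d], then one or more of a word character (captured as 'head').
`search` walks the string left to right and returns the first match it finds.
The match spans [4:33] → 'qrhhk11dddEGiLj_3qqhm1dddst9a'.
Captured: group 1 = 'qrhh', group 2 = 'k11dddEGiLj_3qqhm1dddst9a'.

'qrhhk11dddEGiLj_3qqhm1dddst9a'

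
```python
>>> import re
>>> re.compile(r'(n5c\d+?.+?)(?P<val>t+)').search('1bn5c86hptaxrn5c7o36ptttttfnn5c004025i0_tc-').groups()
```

('n5c86hp', 't')

The match spans [2:10] → 'n5c86hpt'.
Captured: group 1 = 'n5c86hp', group 2 = 't'.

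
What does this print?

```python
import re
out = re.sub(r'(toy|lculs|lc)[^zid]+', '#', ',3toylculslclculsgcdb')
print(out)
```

,3#db

Matches: at [2:19] → 'toylculslclculsgc'.
Every occurrence is swapped for '#'.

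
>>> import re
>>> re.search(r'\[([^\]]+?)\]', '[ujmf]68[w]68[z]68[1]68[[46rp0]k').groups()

The match spans [0:6] → '[ujmf]'.
Captured: group 1 = 'ujmf'.

('ujmf',)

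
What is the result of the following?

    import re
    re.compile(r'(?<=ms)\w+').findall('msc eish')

The `(?=…)`/`(?<=…)` assertion just peeks at neighbouring text; it doesn't advance the match position.
With no groups in the pattern, `findall` gives back each whole match — 1 here.

['c']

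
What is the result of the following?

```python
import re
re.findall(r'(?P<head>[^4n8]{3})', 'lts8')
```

['lts']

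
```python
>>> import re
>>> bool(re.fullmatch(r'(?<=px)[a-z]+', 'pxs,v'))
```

The `(?=…)`/`(?<=…)` assertion just peeks at neighbouring text; it doesn't advance the match position.
`re.fullmatch` requires the pattern to consume the entire string.
Here the pattern can't cover the whole string, so the call returns None, and `bool(None)` is False.

False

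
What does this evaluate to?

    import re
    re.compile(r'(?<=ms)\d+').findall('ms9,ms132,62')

['9', '132']

The `(?=…)`/`(?<=…)` assertion just peeks at neighbouring text; it doesn't advance the match position.
Since nothing is captured, `findall` lists the 2 matched substrings directly.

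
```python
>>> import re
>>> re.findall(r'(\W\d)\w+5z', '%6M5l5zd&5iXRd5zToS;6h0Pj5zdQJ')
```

['%6', '&5', ';6']

This matches a non-word character, then a digit (captured); then one or more of a word character, then the literal '5z'.
Walking the string: at [0:7] match '%6M5l5z', group 1 = '%6'; at [8:16] match '&5iXRd5z', group 1 = '&5'; at [19:27] match ';6h0Pj5z', group 1 = ';6'.
With a single group, `findall` returns only what that group captured — 3 items.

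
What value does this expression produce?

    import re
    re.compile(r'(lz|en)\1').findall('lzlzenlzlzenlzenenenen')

['lz', 'lz', 'en', 'en']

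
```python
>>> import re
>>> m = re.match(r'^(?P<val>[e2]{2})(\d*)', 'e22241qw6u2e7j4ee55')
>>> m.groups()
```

('e2', '2241')

The pattern matches anchored at the start of the string; then exactly 2 of one of [e2] (captured as 'val'); then zero or more of a digit (captured).
`re.match` won't scan ahead — the pattern has to work from the very first character.
The match spans [0:6] → 'e22241'.
Captured: group 1 = 'e2', group 2 = '2241'.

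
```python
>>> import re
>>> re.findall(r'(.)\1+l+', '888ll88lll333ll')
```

['8', '8', '3']

A backreference is literal: `\1` must see the identical characters the first group matched.
`findall` collects group 1 from each match (3 total).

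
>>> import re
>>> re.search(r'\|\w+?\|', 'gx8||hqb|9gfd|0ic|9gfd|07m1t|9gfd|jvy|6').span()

(4, 9)

`re.search` tries every starting position until one works.
The match spans [4:9] → '|hqb|'.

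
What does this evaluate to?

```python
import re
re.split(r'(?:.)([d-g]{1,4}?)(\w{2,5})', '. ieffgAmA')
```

This matches any character (non-capturing group); then 1 to 4 of a character in [d-g] (lazy) (captured); then 2 to 5 of a word character (captured).
The `?` after the quantifier makes it lazy — it takes as little as possible before letting the rest of the pattern try.
Matches to split on: at [2:9] → 'ieffgAm'.
Because the pattern has a capturing group, `split` also inserts each captured text between the pieces.

['. ', 'e', 'ffgAm', 'A']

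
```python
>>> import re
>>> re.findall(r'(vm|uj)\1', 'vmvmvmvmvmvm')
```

After group 1 captures some text, `\1` only succeeds where that same text appears again.
Walking the string: at [0:4] match 'vmvm', group 1 = 'vm'; at [4:8] match 'vmvm', group 1 = 'vm'; at [8:12] match 'vmvm', group 1 = 'vm'.
Because there's exactly one group, `findall` drops the full match and keeps group 1 from each hit.

['vm', 'vm', 'vm']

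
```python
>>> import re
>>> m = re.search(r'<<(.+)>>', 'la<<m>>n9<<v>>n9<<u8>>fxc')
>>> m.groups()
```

`re.search` tries every starting position until one works.
The match spans [2:22] → '<<m>>n9<<v>>n9<<u8>>'.
Captured: group 1 = 'm>>n9<<v>>n9<<u8'.

('m>>n9<<v>>n9<<u8',)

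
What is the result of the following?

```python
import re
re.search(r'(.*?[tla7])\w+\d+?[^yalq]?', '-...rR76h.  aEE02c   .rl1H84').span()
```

The pattern matches zero or more of any character (lazy), then one of [tla7] (captured); then one or more of a word character; then one or more of a digit (lazy), then optionally any character except [yalq].
The match spans [0:18] → '-...rR76h.  aEE02c'.

(0, 18)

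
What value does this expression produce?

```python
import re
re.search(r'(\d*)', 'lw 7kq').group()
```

''

This matches zero or more of a digit (captured).
The match spans [0:0] → ''.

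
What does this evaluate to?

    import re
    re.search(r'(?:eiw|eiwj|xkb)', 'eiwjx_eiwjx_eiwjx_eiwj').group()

The regex engine tests alternatives in the order written; an earlier branch that matches wins even if a later one would match more.
`search` walks the string left to right and returns the first match it finds.
The match spans [0:3] → 'eiw'.

'eiw'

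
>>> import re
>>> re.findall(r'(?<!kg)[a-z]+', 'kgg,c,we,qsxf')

Because the assertion is negative and zero-width, positions next to the forbidden text are skipped.
Matches: at [0:3] → 'kgg'; at [4:5] → 'c'; at [6:8] → 'we'; at [9:13] → 'qsxf'.
`findall` yields the raw match text (4 of them) because the pattern has no groups.

['kgg', 'c', 'we', 'qsxf']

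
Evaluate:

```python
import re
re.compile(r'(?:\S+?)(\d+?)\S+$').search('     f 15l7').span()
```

(7, 11)

The pattern matches one or more of a non-whitespace character (lazy) (non-capturing group); then one or more of a digit (lazy) (captured); then one or more of a non-whitespace character; then anchored at the end.
`search` walks the string left to right and returns the first match it finds.
The match spans [7:11] → '15l7'.
Captured: group 1 = '5'.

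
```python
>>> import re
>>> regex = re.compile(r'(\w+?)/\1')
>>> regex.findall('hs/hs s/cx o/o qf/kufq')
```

After group 1 captures some text, `\1` only succeeds where that same text appears again.
`findall` collects group 1 from each match (2 total).

['hs', 'o']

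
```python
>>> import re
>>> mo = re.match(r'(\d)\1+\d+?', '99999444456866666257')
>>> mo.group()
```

'999994'

`match` is anchored at position 0; if the pattern doesn't fit there, it returns None.
The match spans [0:6] → '999994'.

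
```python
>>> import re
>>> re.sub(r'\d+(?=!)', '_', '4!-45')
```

The positive lookaround only admits positions where the adjacent text matches; those characters stay outside the span.
Matches: at [0:1] → '4'.
Every occurrence is swapped for '_'.

'_!-45'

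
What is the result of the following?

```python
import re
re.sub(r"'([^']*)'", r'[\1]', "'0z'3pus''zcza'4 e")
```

Matches: at [0:4] → "'0z'"; at [8:10] → "''".
Each match is replaced using the text its own group 1 captured.

"[0z]3pus[]zcza'4 e"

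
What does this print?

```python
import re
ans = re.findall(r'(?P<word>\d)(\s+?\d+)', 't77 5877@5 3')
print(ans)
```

[('7', ' 5877'), ('5', ' 3')]

This matches a digit (captured as 'word'); then one or more of whitespace (lazy), then one or more of a digit (captured).
Walking the string: at [2:8] match '7 5877', groups = ('7', ' 5877'); at [9:12] match '5 3', groups = ('5', ' 3').
2 groups means each result is a tuple of 2 captured strings — 2 here.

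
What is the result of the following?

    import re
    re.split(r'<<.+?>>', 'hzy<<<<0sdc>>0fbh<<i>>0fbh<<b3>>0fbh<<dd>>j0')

Because the quantifier is non-greedy, it stops expanding at the earliest point where the rest of the pattern can succeed.
`split` removes every match and returns the 5 fragments in between.

['hzy', '0fbh', '0fbh', '0fbh', 'j0']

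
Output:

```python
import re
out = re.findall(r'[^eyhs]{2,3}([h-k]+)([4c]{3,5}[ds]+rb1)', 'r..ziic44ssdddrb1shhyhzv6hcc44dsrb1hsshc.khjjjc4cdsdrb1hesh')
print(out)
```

[('ii', 'c44ssdddrb1'), ('h', 'cc44dsrb1'), ('hjjj', 'c4cdsdrb1')]

Pattern: 2 to 3 of any character except [eyhs]; then one or more of a character in [h-k] (captured); then 3 to 5 of one of [4c], then one or more of one of [ds], then the literal 'rb1' (captured).
Matches: at [1:17] match '..ziic44ssdddrb1', groups = ('ii', 'c44ssdddrb1'); at [22:35] match 'zv6hcc44dsrb1', groups = ('h', 'cc44dsrb1'); at [39:55] match 'c.khjjjc4cdsdrb1', groups = ('hjjj', 'c4cdsdrb1').
2 groups means each result is a tuple of 2 captured strings — 3 here.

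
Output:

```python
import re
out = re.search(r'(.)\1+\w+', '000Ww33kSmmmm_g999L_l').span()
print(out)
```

The backreference `\1` re-matches whatever the first group consumed, character for character.
`re.search` tries every starting position until one works.
The match spans [0:21] → '000Ww33kSmmmm_g999L_l'.
Captured: group 1 = '0'.

(0, 21)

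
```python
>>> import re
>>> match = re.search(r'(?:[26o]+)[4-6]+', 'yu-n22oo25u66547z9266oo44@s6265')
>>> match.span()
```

(4, 10)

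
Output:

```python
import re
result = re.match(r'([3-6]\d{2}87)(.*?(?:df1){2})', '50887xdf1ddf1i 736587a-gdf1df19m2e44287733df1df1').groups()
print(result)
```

The pattern matches a character in [3-6], then exactly 2 of a digit, then the literal '87' (captured); then zero or more of any character (lazy), then the literal 'df1' repeated 2 times (captured).
A non-greedy quantifier consumes as few characters as it can — just enough that the remainder of the pattern still matches from where it stops; whatever follows it matches normally.
`re.match` only tries the pattern at the start of the string.
The match spans [0:30] → '50887xdf1ddf1i 736587a-gdf1df1'.
Captured: group 1 = '50887', group 2 = 'xdf1ddf1i 736587a-gdf1df1'.

('50887', 'xdf1ddf1i 736587a-gdf1df1')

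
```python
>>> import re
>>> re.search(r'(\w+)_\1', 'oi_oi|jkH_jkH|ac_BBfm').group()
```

After group 1 captures some text, `\1` only succeeds where that same text appears again.
`re.search` scans for the first position where the pattern succeeds.
The match spans [0:5] → 'oi_oi'.
Captured: group 1 = 'oi'.

'oi_oi'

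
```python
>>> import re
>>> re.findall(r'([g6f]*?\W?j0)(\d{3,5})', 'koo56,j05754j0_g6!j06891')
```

[('6,j0', '5754'), ('g6!j0', '6891')]

Pattern: zero or more of one of [g6f] (lazy), then optionally a non-word character, then the literal 'j0' (captured); then 3 to 5 of a digit (captured).
Scanning left to right: at [4:12] match '6,j05754', groups = ('6,j0', '5754'); at [15:24] match 'g6!j06891', groups = ('g6!j0', '6891').
2 groups means each result is a tuple of 2 captured strings — 2 here.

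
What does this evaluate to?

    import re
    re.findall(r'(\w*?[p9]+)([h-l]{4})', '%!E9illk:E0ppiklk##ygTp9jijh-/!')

The pattern matches zero or more of a word character (lazy), then one or more of one of [p9] (captured); then exactly 4 of a character in [h-l] (captured).
Matches: at [2:8] match 'E9illk', groups = ('E9', 'illk'); at [9:17] match 'E0ppiklk', groups = ('E0pp', 'iklk'); at [19:28] match 'ygTp9jijh', groups = ('ygTp9', 'jijh').
With 2 capturing groups, `findall` returns a 2-tuple per match.

[('E9', 'illk'), ('E0pp', 'iklk'), ('ygTp9', 'jijh')]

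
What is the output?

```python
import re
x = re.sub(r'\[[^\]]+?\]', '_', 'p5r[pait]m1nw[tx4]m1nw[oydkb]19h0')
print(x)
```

`sub` substitutes '_' at each match site.

p5r_m1nw_m1nw_19h0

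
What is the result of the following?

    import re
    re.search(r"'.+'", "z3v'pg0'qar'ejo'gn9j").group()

Unlike `match`, `search` isn't anchored — it looks for the pattern anywhere in the string.
The match spans [3:16] → "'pg0'qar'ejo'".

"'pg0'qar'ejo'"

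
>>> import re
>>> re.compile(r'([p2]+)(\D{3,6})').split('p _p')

['', 'p', ' _p', '']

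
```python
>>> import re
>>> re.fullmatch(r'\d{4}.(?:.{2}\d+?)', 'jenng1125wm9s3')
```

This matches exactly 4 of a digit, then any character; then exactly 2 of any character, then one or more of a digit (lazy) (non-capturing group).
`re.fullmatch` requires the pattern to consume the entire string.
Here there's no way to consume every character, so the call returns None.

None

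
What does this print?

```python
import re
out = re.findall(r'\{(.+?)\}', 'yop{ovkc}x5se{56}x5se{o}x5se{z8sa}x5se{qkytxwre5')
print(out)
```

Matches: at [3:9] match '{ovkc}', group 1 = 'ovkc'; at [13:17] match '{56}', group 1 = '56'; at [21:24] match '{o}', group 1 = 'o'; at [28:34] match '{z8sa}', group 1 = 'z8sa'.
One capturing group, so `findall` returns just the captured substring from each match — 4 in all.

['ovkc', '56', 'o', 'z8sa']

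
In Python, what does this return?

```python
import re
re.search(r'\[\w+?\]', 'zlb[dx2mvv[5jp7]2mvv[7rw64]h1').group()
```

`search` walks the string left to right and returns the first match it finds.
The match spans [10:16] → '[5jp7]'.

'[5jp7]'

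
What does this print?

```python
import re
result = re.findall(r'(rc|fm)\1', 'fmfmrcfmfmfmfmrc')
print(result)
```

After group 1 captures some text, `\1` only succeeds where that same text appears again.
With a single group, `findall` returns only what that group captured — 3 items.

['fm', 'fm', 'fm']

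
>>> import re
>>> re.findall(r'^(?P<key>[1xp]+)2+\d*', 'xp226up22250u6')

This matches anchored at the start of the string; then one or more of one of [1xp] (captured as 'key'); then one or more of a literal '2', then zero or more of a digit.
Scanning left to right: at [0:5] match 'xp226', group 1 = 'xp'.
With a single group, `findall` returns only what that group captured — 1 item.

['xp']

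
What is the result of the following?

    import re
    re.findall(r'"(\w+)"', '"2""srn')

`findall` collects group 1 from the one match (1 total).

['2']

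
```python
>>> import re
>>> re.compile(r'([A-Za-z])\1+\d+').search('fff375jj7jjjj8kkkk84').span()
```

After group 1 captures some text, `\1` only succeeds where that same text appears again.
The match spans [0:6] → 'fff375'.

(0, 6)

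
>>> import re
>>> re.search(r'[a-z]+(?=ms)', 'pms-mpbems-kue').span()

The positive lookaround only admits positions where the adjacent text matches; those characters stay outside the span.
The match spans [0:1] → 'p'.

(0, 1)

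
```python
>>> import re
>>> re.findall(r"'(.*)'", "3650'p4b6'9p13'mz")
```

Walking the string: at [4:15] match "'p4b6'9p13'", group 1 = "p4b6'9p13".
With a single group, `findall` returns only what that group captured — 1 item.

["p4b6'9p13"]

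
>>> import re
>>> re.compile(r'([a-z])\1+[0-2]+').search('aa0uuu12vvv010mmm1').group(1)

'a'

The backreference `\1` re-matches whatever the first group consumed, character for character.
`re.search` scans for the first position where the pattern succeeds.
The match spans [0:3] → 'aa0'.
Captured: group 1 = 'a'.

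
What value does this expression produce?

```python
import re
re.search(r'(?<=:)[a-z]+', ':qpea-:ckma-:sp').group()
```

'qpea'

Because the assertion is zero-width, the text it checks is not consumed and won't appear in the result.
`re.search` scans for the first position where the pattern succeeds.
The match spans [1:5] → 'qpea'.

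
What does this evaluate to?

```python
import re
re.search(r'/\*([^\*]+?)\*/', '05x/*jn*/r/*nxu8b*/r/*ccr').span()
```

(3, 9)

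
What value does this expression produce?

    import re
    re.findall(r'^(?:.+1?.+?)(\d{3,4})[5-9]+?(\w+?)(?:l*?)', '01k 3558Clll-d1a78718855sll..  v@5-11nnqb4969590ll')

The pattern matches anchored at the start of the string; then one or more of any character, then optionally a literal '1', then one or more of any character (lazy) (non-capturing group); then 3 to 4 of a digit (captured); then one or more of a character in [5-9] (lazy); then one or more of a word character (lazy) (captured); then zero or more of a literal 'l' (lazy) (non-capturing group).
Lazy quantifiers expand one character at a time until the remainder of the pattern can match.
Matches: at [0:48] match '01k 3558Clll-d1a78718855sll..  v@5-11nnqb4969590', groups = ('695', '0').
2 groups means the one result is a tuple of 2 captured strings — 1 here.

[('695', '0')]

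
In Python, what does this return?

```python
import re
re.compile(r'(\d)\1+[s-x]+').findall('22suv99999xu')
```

A backreference is literal: `\1` must see the identical characters the first group matched.
Matches: at [0:5] match '22suv', group 1 = '2'; at [5:12] match '99999xu', group 1 = '9'.
Because there's exactly one group, `findall` drops the full match and keeps group 1 from each hit.

['2', '9']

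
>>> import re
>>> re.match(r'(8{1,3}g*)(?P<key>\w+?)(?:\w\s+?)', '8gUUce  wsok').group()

'8gUUce '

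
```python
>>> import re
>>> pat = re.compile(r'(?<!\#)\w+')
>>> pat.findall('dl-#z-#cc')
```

['dl', 'c']

Because the assertion is negative and zero-width, positions next to the forbidden text are skipped.
No capturing groups, so `findall` returns the 2 full match strings.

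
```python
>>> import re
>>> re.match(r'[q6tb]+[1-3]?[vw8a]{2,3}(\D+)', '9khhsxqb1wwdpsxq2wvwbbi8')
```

None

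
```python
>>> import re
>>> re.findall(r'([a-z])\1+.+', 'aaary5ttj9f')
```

A backreference is literal: `\1` must see the identical characters the first group matched.
One capturing group, so `findall` returns just the captured substring from the one match — 1 in all.

['a']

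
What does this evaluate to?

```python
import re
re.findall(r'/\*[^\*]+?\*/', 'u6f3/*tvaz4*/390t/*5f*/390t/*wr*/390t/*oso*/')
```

Since nothing is captured, `findall` lists the 4 matched substrings directly.

['/*tvaz4*/', '/*5f*/', '/*wr*/', '/*oso*/']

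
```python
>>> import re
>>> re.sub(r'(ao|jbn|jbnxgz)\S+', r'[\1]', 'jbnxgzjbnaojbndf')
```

Branches in `(...|...)` are attempted left-to-right; the first branch that allows the whole pattern to succeed is taken.
`\1` in the replacement pulls in group 1's text for each match.

'[jbn]'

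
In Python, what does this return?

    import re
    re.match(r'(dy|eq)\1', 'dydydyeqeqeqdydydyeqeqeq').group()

After group 1 captures some text, `\1` only succeeds where that same text appears again.
`re.match` won't scan ahead — the pattern has to work from the very first character.
The match spans [0:4] → 'dydy'.
Captured: group 1 = 'dy'.

'dydy'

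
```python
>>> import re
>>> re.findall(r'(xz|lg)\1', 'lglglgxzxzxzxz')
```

['lg', 'xz', 'xz']

A backreference is literal: `\1` must see the identical characters the first group matched.
Walking the string: at [0:4] match 'lglg', group 1 = 'lg'; at [6:10] match 'xzxz', group 1 = 'xz'; at [10:14] match 'xzxz', group 1 = 'xz'.
`findall` collects group 1 from each match (3 total).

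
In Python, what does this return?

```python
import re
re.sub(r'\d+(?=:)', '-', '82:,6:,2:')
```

The lookaround is zero-width — it requires the adjacent text to match without consuming it, so the asserted text isn't part of the match.
Matches: at [0:2] → '82'; at [4:5] → '6'; at [7:8] → '2'.
`sub` substitutes '-' at each match site.

'-:,-:,-:'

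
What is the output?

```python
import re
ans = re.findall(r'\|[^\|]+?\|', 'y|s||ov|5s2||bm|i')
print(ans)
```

['|s|', '|ov|', '|bm|']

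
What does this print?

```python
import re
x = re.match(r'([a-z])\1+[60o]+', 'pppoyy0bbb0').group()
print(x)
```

pppo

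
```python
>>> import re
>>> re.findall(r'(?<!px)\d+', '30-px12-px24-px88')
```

The negative lookahead/lookbehind blocks any match where the forbidden context is present.
No capturing groups, so `findall` returns the 4 full match strings.

['30', '2', '4', '8']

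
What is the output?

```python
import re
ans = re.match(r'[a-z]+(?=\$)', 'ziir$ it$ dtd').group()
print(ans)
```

Lookahead/lookbehind check context without consuming it, so the matched span excludes the asserted characters.
`re.match` only tries the pattern at the start of the string.
The match spans [0:4] → 'ziir'.

ziir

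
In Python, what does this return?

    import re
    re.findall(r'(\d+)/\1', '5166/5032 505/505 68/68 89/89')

['505', '68', '89']

The backreference `\1` re-matches whatever the first group consumed, character for character.
With a single group, `findall` returns only what that group captured — 3 items.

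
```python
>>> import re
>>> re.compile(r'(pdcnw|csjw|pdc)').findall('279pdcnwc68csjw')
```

['pdcnw', 'csjw']

Alternation tries branches left to right and keeps the first one that lets the overall match succeed at that position.
Matches: at [3:8] match 'pdcnw', group 1 = 'pdcnw'; at [11:15] match 'csjw', group 1 = 'csjw'.
One capturing group, so `findall` returns just the captured substring from each match — 2 in all.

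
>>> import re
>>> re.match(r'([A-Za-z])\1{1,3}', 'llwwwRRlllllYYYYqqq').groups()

`\1` is not a pattern — it's the concrete string captured by group 1, re-applied verbatim.
`re.match` won't scan ahead — the pattern has to work from the very first character.
The match spans [0:2] → 'll'.
Captured: group 1 = 'l'.

('l',)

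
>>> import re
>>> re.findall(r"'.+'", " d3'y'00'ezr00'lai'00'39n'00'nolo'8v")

["'y'00'ezr00'lai'00'39n'00'nolo'"]

Matches: at [3:34] → "'y'00'ezr00'lai'00'39n'00'nolo'".
Since nothing is captured, `findall` lists the 1 matched substring directly.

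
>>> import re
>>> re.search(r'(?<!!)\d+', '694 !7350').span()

(0, 3)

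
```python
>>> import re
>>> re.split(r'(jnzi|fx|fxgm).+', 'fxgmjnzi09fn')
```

['', 'fx', '']

Alternation tries branches left to right and keeps the first one that lets the overall match succeed at that position.
`re.split` interleaves the captured-group text with the surrounding fragments.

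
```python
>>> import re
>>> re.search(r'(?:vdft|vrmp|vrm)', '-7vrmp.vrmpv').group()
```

'vrmp'

`|` is ordered: at each position the engine commits to the first alternative that works.
The match spans [2:6] → 'vrmp'.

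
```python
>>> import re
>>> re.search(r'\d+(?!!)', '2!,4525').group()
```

`(?!…)`/`(?<!…)` only lets a position through if the neighbouring text does NOT match; no characters are consumed.
`search` walks the string left to right and returns the first match it finds.
The match spans [3:7] → '4525'.

'4525'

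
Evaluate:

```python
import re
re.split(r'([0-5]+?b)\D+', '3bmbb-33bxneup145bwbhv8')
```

The pattern matches one or more of a character in [0-5] (lazy), then the literal 'b' (captured); then one or more of a non-digit.
Matches to split on: at [0:6] → '3bmbb-'; at [6:14] → '33bxneup'; at [14:22] → '145bwbhv'.
With a capturing group present, the delimiter's captured portion is kept in the result list.

['', '3b', '', '33b', '', '145b', '8']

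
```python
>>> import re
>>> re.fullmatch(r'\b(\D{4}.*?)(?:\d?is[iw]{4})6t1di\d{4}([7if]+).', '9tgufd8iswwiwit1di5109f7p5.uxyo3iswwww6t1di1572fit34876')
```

None

`re.fullmatch` requires the pattern to consume the entire string.
Here the string isn't matched end-to-end, so the call returns None.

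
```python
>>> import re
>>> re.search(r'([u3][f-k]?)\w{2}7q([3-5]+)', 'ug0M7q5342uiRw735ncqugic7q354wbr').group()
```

This matches one of [u3], then optionally a character in [f-k] (captured); then exactly 2 of a word character, then the literal '7q'; then one or more of a character in [3-5] (captured).
The match spans [0:9] → 'ug0M7q534'.

'ug0M7q534'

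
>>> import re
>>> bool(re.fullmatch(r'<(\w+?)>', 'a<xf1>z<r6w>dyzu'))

False

For `fullmatch`, every character of the input must be accounted for by the pattern.
Here there's no way to consume every character, so the call returns None, and `bool(None)` is False.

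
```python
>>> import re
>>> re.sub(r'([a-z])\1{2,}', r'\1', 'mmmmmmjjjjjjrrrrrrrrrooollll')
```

'mjrol'

`\1` is not a pattern — it's the concrete string captured by group 1, re-applied verbatim.
Each match is replaced using the text its own group 1 captured.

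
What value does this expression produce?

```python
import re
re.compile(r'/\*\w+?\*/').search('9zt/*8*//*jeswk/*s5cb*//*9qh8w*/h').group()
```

'/*8*/'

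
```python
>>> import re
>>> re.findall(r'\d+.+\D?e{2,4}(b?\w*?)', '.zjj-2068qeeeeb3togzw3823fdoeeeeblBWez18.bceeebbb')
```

['b']

With a single group, `findall` returns only what that group captured — 1 item.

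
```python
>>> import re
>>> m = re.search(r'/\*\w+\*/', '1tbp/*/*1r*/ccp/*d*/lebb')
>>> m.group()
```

'/*1r*/'

The match spans [6:12] → '/*1r*/'.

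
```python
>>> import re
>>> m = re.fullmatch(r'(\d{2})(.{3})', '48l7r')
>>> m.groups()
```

('48', 'l7r')

The match spans [0:5] → '48l7r'.
Captured: group 1 = '48', group 2 = 'l7r'.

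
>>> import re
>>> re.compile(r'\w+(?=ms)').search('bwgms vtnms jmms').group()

The `(?=…)`/`(?<=…)` assertion just peeks at neighbouring text; it doesn't advance the match position.
The match spans [0:3] → 'bwg'.

'bwg'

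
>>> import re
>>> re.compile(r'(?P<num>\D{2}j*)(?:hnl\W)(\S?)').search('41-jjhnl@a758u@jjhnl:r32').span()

(2, 10)

The match spans [2:10] → '-jjhnl@a'.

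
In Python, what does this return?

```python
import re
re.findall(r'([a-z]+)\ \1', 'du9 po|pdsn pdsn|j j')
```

['pdsn', 'j']

After group 1 captures some text, `\1` only succeeds where that same text appears again.
Walking the string: at [7:16] match 'pdsn pdsn', group 1 = 'pdsn'; at [17:20] match 'j j', group 1 = 'j'.
Because there's exactly one group, `findall` drops the full match and keeps group 1 from each hit.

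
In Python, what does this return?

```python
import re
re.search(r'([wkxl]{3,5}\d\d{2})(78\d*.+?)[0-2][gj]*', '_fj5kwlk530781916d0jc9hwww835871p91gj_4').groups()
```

('kwlk530', '781916d')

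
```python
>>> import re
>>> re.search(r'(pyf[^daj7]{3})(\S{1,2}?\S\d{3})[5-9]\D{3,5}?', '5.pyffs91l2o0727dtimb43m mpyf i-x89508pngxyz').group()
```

'pyf i-x89508png'

The pattern matches the literal 'pyf', then exactly 3 of any character except [daj7] (captured); then 1 to 2 of a non-whitespace character (lazy), then a non-whitespace character, then exactly 3 of a digit (captured); then a character in [5-9], then 3 to 5 of a non-digit (lazy).
A `+?`/`*?`/`{m,n}?` starts at its minimum and grows only as far as needed for what follows to match.
`re.search` tries every starting position until one works.
The match spans [26:41] → 'pyf i-x89508png'.
Captured: group 1 = 'pyf i-', group 2 = 'x8950'.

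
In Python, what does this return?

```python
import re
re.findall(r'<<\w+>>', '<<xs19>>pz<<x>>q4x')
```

With no groups in the pattern, `findall` gives back each whole match — 2 here.

['<<xs19>>', '<<x>>']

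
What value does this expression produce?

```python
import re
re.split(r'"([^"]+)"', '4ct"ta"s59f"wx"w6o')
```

['4ct', 'ta', 's59f', 'wx', 'w6o']

Because the pattern has a capturing group, `split` also inserts each captured text between the pieces.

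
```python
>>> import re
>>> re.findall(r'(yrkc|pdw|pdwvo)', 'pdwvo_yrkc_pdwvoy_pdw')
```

['pdw', 'yrkc', 'pdw', 'pdw']

Alternation tries branches left to right and keeps the first one that lets the overall match succeed at that position.
One capturing group, so `findall` returns just the captured substring from each match — 4 in all.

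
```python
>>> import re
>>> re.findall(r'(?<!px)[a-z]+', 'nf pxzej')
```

['nf', 'pxzej']

`(?!…)`/`(?<!…)` only lets a position through if the neighbouring text does NOT match; no characters are consumed.
Matches: at [0:2] → 'nf'; at [3:8] → 'pxzej'.
Since nothing is captured, `findall` lists the 2 matched substrings directly.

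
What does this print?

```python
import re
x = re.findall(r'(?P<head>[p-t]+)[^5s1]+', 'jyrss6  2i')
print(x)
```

Pattern: one or more of a character in [p-t] (captured as 'head'); then one or more of any character except [5s1].
Walking the string: at [2:10] match 'rss6  2i', group 1 = 'rss'.
Because there's exactly one group, `findall` drops the full match and keeps group 1 from the one hit.

['rss']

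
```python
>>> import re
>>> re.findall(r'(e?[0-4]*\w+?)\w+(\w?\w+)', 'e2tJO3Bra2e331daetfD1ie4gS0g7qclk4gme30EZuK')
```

Pattern: optionally the literal 'e', then zero or more of a character in [0-4], then one or more of a word character (lazy) (captured); then one or more of a word character; then optionally a word character, then one or more of a word character (captured).
The `?` after the quantifier makes it lazy — it takes as little as possible before letting the rest of the pattern try.
Matches: at [0:43] match 'e2tJO3Bra2e331daetfD1ie4gS0g7qclk4gme30EZuK', groups = ('e2t', 'K').
With 2 capturing groups, `findall` returns a 2-tuple per match.

[('e2t', 'K')]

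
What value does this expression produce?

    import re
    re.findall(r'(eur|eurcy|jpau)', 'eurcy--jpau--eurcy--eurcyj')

Alternation tries branches left to right and keeps the first one that lets the overall match succeed at that position.
Matches: at [0:3] match 'eur', group 1 = 'eur'; at [7:11] match 'jpau', group 1 = 'jpau'; at [13:16] match 'eur', group 1 = 'eur'; at [20:23] match 'eur', group 1 = 'eur'.
Because there's exactly one group, `findall` drops the full match and keeps group 1 from each hit.

['eur', 'jpau', 'eur', 'eur']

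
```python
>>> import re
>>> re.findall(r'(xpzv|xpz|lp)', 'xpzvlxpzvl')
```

Branches in `(...|...)` are attempted left-to-right; the first branch that allows the whole pattern to succeed is taken.
Walking the string: at [0:4] match 'xpzv', group 1 = 'xpzv'; at [5:9] match 'xpzv', group 1 = 'xpzv'.
With a single group, `findall` returns only what that group captured — 2 items.

['xpzv', 'xpzv']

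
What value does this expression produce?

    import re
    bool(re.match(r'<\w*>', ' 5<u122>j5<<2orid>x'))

False

`re.match` only tries the pattern at the start of the string.
Here the pattern fails at index 0, so the call returns None, and `bool(None)` is False.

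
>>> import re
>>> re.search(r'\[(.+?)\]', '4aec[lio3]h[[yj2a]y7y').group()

The `?` after the quantifier makes it lazy — it takes as little as possible before letting the rest of the pattern try.
`re.search` tries every starting position until one works.
The match spans [4:10] → '[lio3]'.
Captured: group 1 = 'lio3'.

'[lio3]'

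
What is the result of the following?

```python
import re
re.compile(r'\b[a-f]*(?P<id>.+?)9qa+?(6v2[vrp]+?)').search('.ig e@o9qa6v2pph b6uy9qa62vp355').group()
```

'ig e@o9qa6v2p'

Because the quantifier is non-greedy, it stops expanding at the earliest point where the rest of the pattern can succeed.
The match spans [1:14] → 'ig e@o9qa6v2p'.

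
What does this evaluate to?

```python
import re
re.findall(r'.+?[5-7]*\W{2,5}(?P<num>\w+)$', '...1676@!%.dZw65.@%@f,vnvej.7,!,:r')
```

['r']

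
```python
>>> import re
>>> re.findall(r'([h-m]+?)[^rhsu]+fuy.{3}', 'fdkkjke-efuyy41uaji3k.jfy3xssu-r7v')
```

A non-greedy quantifier consumes as few characters as it can — just enough that the remainder of the pattern still matches from where it stops; whatever follows it matches normally.
With a single group, `findall` returns only what that group captured — 1 item.

['k']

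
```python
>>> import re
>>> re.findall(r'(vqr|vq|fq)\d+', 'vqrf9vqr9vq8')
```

['vqr', 'vq']

One capturing group, so `findall` returns just the captured substring from each match — 2 in all.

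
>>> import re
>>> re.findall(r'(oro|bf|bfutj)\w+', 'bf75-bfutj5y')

['bf', 'bf']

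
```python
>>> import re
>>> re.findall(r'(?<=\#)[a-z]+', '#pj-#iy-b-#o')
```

The `(?=…)`/`(?<=…)` assertion just peeks at neighbouring text; it doesn't advance the match position.
Matches: at [1:3] → 'pj'; at [5:7] → 'iy'; at [11:12] → 'o'.
No capturing groups, so `findall` returns the 3 full match strings.

['pj', 'iy', 'o']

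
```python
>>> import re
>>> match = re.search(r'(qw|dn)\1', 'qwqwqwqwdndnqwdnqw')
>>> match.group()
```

The backreference `\1` re-matches whatever the first group consumed, character for character.
The match spans [0:4] → 'qwqw'.

'qwqw'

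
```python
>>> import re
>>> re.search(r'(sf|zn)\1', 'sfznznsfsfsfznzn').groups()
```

('zn',)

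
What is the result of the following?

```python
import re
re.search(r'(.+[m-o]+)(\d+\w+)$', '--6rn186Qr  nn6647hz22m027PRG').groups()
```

The match spans [0:29] → '--6rn186Qr  nn6647hz22m027PRG'.
Captured: group 1 = '--6rn186Qr  nn6647hz22m', group 2 = '027PRG'.

('--6rn186Qr  nn6647hz22m', '027PRG')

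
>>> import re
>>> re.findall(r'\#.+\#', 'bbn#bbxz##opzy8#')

['#bbxz##opzy8#']

Since nothing is captured, `findall` lists the 1 matched substring directly.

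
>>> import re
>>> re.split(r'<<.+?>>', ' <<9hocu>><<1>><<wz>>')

[' ', '', '', '']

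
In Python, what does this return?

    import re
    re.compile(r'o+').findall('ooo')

['ooo']

Since nothing is captured, `findall` lists the 1 matched substring directly.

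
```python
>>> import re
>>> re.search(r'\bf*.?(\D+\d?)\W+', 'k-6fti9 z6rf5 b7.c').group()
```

'k-'

This matches a word boundary (`\b`, zero-width); then zero or more of the literal 'f', then optionally any character; then one or more of a non-digit, then optionally a digit (captured); then one or more of a non-word character.
The match spans [0:2] → 'k-'.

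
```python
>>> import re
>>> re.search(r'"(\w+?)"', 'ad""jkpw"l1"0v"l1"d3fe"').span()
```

`re.search` scans for the first position where the pattern succeeds.
The match spans [3:9] → '"jkpw"'.
Captured: group 1 = 'jkpw'.

(3, 9)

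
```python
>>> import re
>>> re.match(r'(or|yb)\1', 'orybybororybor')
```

`\1` has to match the exact text group 1 already captured.
`re.match` won't scan ahead — the pattern has to work from the very first character.
Here the pattern fails at index 0, so the call returns None.

None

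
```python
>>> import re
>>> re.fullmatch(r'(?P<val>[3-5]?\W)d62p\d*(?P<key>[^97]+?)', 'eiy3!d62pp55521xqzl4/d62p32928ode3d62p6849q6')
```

None

This matches optionally a character in [3-5], then a non-word character (captured as 'val'); then the literal 'd6', then the literal '2p', then zero or more of a digit; then one or more of any character except [97] (lazy) (captured as 'key').
`re.fullmatch` is like wrapping the pattern in `^…$` (in single-line mode).
Here the string isn't matched end-to-end, so the call returns None.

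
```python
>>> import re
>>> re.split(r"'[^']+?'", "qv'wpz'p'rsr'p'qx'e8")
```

['qv', 'p', 'p', 'e8']

Matches to split on: at [2:7] → "'wpz'"; at [8:13] → "'rsr'"; at [14:18] → "'qx'".
Splitting on the pattern gives 4 pieces.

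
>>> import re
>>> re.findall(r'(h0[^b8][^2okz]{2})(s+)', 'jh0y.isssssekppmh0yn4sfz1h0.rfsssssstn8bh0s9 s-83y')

2 groups means each result is a tuple of 2 captured strings — 4 here.

[('h0y.i', 'sssss'), ('h0yn4', 's'), ('h0.rf', 'ssssss'), ('h0s9 ', 's')]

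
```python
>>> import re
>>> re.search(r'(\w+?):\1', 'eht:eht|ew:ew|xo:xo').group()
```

'eht:eht'

A backreference is literal: `\1` must see the identical characters the first group matched.
The match spans [0:7] → 'eht:eht'.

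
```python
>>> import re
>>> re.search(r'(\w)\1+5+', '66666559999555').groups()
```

('6',)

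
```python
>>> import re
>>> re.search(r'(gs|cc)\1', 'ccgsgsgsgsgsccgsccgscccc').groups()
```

('gs',)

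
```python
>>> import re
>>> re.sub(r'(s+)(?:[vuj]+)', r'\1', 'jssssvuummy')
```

'jssssmmy'

This matches one or more of a literal 's' (captured); then one or more of one of [vuj] (non-capturing group).
`\1` in the replacement pulls in group 1's text for each match.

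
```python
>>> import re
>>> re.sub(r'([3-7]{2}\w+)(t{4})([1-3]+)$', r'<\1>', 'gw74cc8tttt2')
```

'gw<74cc8>'

Pattern: exactly 2 of a character in [3-7], then one or more of a word character (captured); then exactly 4 of a literal 't' (captured); then one or more of a character in [1-3] (captured); then anchored at the end.
Matches: at [2:12] → '74cc8tttt2'.
Each match is replaced using the text its own group 1 captured.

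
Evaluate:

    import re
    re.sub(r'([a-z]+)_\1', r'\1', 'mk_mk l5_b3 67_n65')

After group 1 captures some text, `\1` only succeeds where that same text appears again.
Each match is replaced using the text its own group 1 captured.

'mk l5_b3 67_n65'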